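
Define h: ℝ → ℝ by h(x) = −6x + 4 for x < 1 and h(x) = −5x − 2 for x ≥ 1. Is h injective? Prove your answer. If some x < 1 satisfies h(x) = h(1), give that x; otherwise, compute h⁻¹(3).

Both pieces are strictly decreasing (slopes −6 and −5), so each is injective on its own interval.
The left piece maps (−∞, 1) onto (−2, ∞); the right piece maps [1, ∞) onto (−∞, −7].
These images are disjoint, so no value is attained by both pieces. Therefore h is injective.
Because the two images are disjoint, no x < 1 has h(x) = h(1), so we compute h⁻¹(3): 3 lies in (−2, ∞), so solve −6x + 4 = 3: x = (3 − 4)/(−6) = 1/6.

1/6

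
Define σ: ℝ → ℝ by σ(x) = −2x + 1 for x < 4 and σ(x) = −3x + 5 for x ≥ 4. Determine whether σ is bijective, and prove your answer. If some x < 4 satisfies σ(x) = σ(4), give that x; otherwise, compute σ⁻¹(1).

Both pieces are strictly decreasing (slopes −2 and −3), so each is injective on its own interval.
The left piece maps (−∞, 4) onto (−7, ∞); the right piece maps [4, ∞) onto (−∞, −7].
Since −7 = −7, the images partition ℝ: σ is injective and surjective, hence bijective.
Because the two images are disjoint, no x < 4 has σ(x) = σ(4), so we compute σ⁻¹(1): 1 lies in (−7, ∞), so solve −2x + 1 = 1: x = (1 − 1)/(−2) = 0.

0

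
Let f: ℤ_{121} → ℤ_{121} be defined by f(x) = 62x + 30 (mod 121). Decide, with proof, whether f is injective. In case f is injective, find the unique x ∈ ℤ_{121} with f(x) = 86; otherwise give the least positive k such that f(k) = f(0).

By definition, f is injective if f(s) = f(t) implies s = t.
Suppose f(s) = f(t) in ℤ_{121}. Then 62s + 30 ≡ 62t + 30 (mod 121), hence 62(s − t) ≡ 0 (mod 121).
Since gcd(62, 121) = 1, 62 is invertible modulo 121, thus s − t ≡ 0 (mod 121), i.e. s = t.
Hence f is injective.
We now compute 62⁻¹ mod 121 explicitly. Euclid's algorithm: 121 = 1·62 + 59, 62 = 1·59 + 3, 59 = 19·3 + 2, 3 = 1·2 + 1; back-substituting gives 1 = 41·62 − 21·121, so 62⁻¹ ≡ 41 (mod 121).
Since f is injective, we compute f⁻¹(86): solve 62x + 30 ≡ 86 (mod 121), i.e. 62x ≡ 56 (mod 121).
Multiplying by 62⁻¹ = 41 gives x ≡ 41·56 = 2296 = 18·121 + 118 ≡ 118 (mod 121).
Check: f(118) = 62·118 + 30 = 7346 = 60·121 + 86 ≡ 86 (mod 121).

118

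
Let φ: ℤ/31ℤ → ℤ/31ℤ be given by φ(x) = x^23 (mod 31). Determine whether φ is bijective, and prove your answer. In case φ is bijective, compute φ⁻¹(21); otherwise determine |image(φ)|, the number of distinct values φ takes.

Since 31 is prime, the nonzero elements of ℤ/31ℤ form a cyclic group of order 30.
As gcd(23, 30) = 1, raising to the 23rd power is a bijection on this group: if s^23 ≡ t^23 then (st^{−1})^23 = 1, and the only element of order dividing gcd(23, 30) = 1 is 1, so s = t.
With φ(0) = 0 this makes φ injective on all of ℤ/31ℤ, hence bijective (finite equal-size domain and codomain). In particular φ is bijective.
Since φ is bijective, we find the preimage of 21. The inverse of x ↦ x^23 on (ℤ/31ℤ)^× is x ↦ x^17, because 23·17 = 391 = 13·30 + 1 ≡ 1 (mod 30) and x^{30} = 1 for x ≠ 0 (Fermat). So φ⁻¹(21) = 21^17 mod 31.
Repeated squaring mod 31: 21^1 ≡ 21, 21^2 ≡ 21² = 441 ≡ 7, 21^4 ≡ 7² = 49 ≡ 18, 21^8 ≡ 18² = 324 ≡ 14, 21^16 ≡ 14² = 196 ≡ 10. Since 17 = 16 + 1, 21^17 ≡ 10·21: 10·21 = 210 ≡ 24. So 21^17 ≡ 24 (mod 31).
Hence φ⁻¹(21) = 24.

24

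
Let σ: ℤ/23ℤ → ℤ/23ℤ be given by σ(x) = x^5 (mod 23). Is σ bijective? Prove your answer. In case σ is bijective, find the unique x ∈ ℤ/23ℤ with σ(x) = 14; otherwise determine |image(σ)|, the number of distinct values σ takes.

Since 23 is prime, the nonzero elements of ℤ/23ℤ form a cyclic group of order 22.
As gcd(5, 22) = 1, raising to the 5th power is a bijection on this group: if s^5 ≡ t^5 then (st^{−1})^5 = 1, and the only element of order dividing gcd(5, 22) = 1 is 1, so s = t.
With σ(0) = 0 this makes σ injective on all of ℤ/23ℤ, hence bijective (finite equal-size domain and codomain). In particular σ is bijective.
Since σ is bijective, we find the preimage of 14. The inverse of x ↦ x^5 on (ℤ/23ℤ)^× is x ↦ x^9, because 5·9 = 45 = 2·22 + 1 ≡ 1 (mod 22) and x^{22} = 1 for x ≠ 0 (Fermat). So σ⁻¹(14) = 14^9 mod 23.
Repeated squaring mod 23: 14^1 ≡ 14, 14^2 ≡ 14² = 196 ≡ 12, 14^4 ≡ 12² = 144 ≡ 6, 14^8 ≡ 6² = 36 ≡ 13. Since 9 = 8 + 1, 14^9 ≡ 13·14: 13·14 = 182 ≡ 21. So 14^9 ≡ 21 (mod 23).
Hence σ⁻¹(14) = 21.

21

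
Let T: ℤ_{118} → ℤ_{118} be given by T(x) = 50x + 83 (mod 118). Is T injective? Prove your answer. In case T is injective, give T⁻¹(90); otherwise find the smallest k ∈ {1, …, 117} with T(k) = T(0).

59

Recall that injectivity means: for all x_1, x_2 in the domain, T(x_1) = T(x_2) implies x_1 = x_2.
We have gcd(50, 118) = 2 > 1. Taking x_1 = 0 and x_2 = 59: T(0) = 83 and T(59) = 50·59 + 83 = 3033 ≡ 83 (mod 118).
So T(0) = T(59) while 0 ≠ 59, thus T is not injective.
Since T is not injective, we find the least positive k with T(k) = T(0): this means 50k ≡ 0 (mod 118), i.e. 118 ∣ 50k. Since gcd(50, 118) = 2, dividing through by 2 this holds exactly when 59 ∣ 25k, and as gcd(25, 59) = 1, exactly when 59 ∣ k.
The smallest positive such k is 59.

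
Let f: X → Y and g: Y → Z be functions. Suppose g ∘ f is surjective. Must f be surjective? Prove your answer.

not surjective

No. Take X = {0, 1}, Y = {0, 1, 2, 3, 4}, Z = {0}, f(a) = 0 for every a ∈ X, and g(b) = 0 for every b ∈ Y.
Then g ∘ f is surjective onto {0}, but 4 ∈ Y has no preimage under f, so f is not surjective.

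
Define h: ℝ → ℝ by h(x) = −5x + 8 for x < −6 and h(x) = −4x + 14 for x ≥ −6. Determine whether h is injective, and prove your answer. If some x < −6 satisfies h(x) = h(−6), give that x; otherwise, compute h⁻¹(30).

Both pieces are strictly decreasing (slopes −5 and −4), so each is injective on its own interval.
The left piece maps (−∞, −6) onto (38, ∞); the right piece maps [−6, ∞) onto (−∞, 38].
These images are disjoint, so no value is attained by both pieces. Therefore h is injective.
Because the two images are disjoint, no x < −6 has h(x) = h(−6), so we compute h⁻¹(30): 30 lies in (−∞, 38], so solve −4x + 14 = 30: x = (30 − 14)/(−4) = −4.

-4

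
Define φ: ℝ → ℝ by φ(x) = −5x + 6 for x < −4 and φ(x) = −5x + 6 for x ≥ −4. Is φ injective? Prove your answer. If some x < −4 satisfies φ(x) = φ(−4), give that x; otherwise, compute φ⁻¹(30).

Both pieces are strictly decreasing (slopes −5 and −5), so each is injective on its own interval.
The left piece maps (−∞, −4) onto (26, ∞); the right piece maps [−4, ∞) onto (−∞, 26].
These images are disjoint, so no value is attained by both pieces. So φ is injective.
Because the two images are disjoint, no x < −4 has φ(x) = φ(−4), so we compute φ⁻¹(30): 30 lies in (26, ∞), so solve −5x + 6 = 30: x = (30 − 6)/(−5) = −24/5.

-24/5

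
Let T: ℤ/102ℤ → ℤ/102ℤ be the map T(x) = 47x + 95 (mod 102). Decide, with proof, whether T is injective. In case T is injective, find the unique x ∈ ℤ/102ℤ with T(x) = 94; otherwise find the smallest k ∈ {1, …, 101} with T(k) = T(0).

13

Recall: injectivity means: for all u, v in the domain, T(u) = T(v) implies u = v.
Suppose T(u) = T(v) in ℤ/102ℤ. Then 47u + 95 ≡ 47v + 95 (mod 102), hence 47(u − v) ≡ 0 (mod 102).
Since gcd(47, 102) = 1, 47 is invertible modulo 102, therefore u − v ≡ 0 (mod 102), i.e. u = v.
So T is injective.
We now compute 47⁻¹ mod 102 explicitly. Euclid's algorithm: 102 = 2·47 + 8, 47 = 5·8 + 7, 8 = 1·7 + 1; back-substituting gives 1 = 89·47 − 41·102, so 47⁻¹ ≡ 89 (mod 102).
Since T is injective, we find T⁻¹(94): we need 47x ≡ 94 − 95 ≡ 101 (mod 102). Using 47⁻¹ = 89: x ≡ 89·101 = 8989 = 88·102 + 13, so x = 13.
Check: T(13) = 47·13 + 95 = 706 = 6·102 + 94 ≡ 94 (mod 102).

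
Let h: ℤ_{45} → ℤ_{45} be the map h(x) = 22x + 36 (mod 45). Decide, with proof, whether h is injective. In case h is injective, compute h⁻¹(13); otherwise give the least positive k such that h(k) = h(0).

1

Suppose h(x_1) = h(x_2) in ℤ_{45}. Then 22x_1 + 36 ≡ 22x_2 + 36 (mod 45), therefore 22(x_1 − x_2) ≡ 0 (mod 45).
Since gcd(22, 45) = 1, 22 is invertible modulo 45, therefore x_1 − x_2 ≡ 0 (mod 45), i.e. x_1 = x_2.
So h is injective.
We now compute 22⁻¹ mod 45 explicitly. Euclid's algorithm: 45 = 2·22 + 1; back-substituting gives 1 = 43·22 − 21·45, so 22⁻¹ ≡ 43 (mod 45).
Since h is injective, we find h⁻¹(13): we need 22x ≡ 13 − 36 ≡ 22 (mod 45). Using 22⁻¹ = 43: x ≡ 43·22 = 946 = 21·45 + 1, so x = 1.
Check: h(1) = 22·1 + 36 = 58 = 1·45 + 13 ≡ 13 (mod 45).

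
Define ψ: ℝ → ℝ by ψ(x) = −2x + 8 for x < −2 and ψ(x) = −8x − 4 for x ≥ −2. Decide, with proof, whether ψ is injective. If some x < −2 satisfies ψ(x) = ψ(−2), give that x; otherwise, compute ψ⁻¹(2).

Both pieces are strictly decreasing (slopes −2 and −8), so each is injective on its own interval.
The left piece maps (−∞, −2) onto (12, ∞); the right piece maps [−2, ∞) onto (−∞, 12].
These images are disjoint, so no value is attained by both pieces. Thus ψ is injective.
Because the two images are disjoint, no x < −2 has ψ(x) = ψ(−2), so we compute ψ⁻¹(2): 2 lies in (−∞, 12], so solve −8x − 4 = 2: x = (2 + 4)/(−8) = −3/4.

-3/4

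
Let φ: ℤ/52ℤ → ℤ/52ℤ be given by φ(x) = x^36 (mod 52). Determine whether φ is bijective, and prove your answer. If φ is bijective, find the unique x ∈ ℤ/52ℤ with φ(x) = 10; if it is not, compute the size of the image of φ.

4

φ(1) = 1^36 = 1.
φ(3): Repeated squaring mod 52: 3^1 ≡ 3, 3^2 ≡ 3² = 9, 3^4 ≡ 9² = 81 ≡ 29, 3^8 ≡ 29² = 841 ≡ 9, 3^16 ≡ 9² = 81 ≡ 29, 3^32 ≡ 29² = 841 ≡ 9. Since 36 = 32 + 4, 3^36 ≡ 9·29: 9·29 = 261 ≡ 1. So 3^36 ≡ 1 (mod 52).
So φ(1) = φ(3) = 1 while 1 ≠ 3, hence φ is not injective, hence not bijective.
Since φ is not bijective, we determine |image(φ)|. Computing x^36 mod 52 for each x (by repeated squaring, reducing mod 52 at every step), the values φ(0), φ(1), …, φ(51) are: 0, 1, 40, 1, 40, 1, 40, 1, 40, 1, 40, 1, 40, 13, 40, 1, 40, 1, 40, 1, 40, 1, 40, 1, 40, 1, 0, 1, 40, 1, 40, 1, 40, 1, 40, 1, 40, 1, 40, 13, 40, 1, 40, 1, 40, 1, 40, 1, 40, 1, 40, 1.
The distinct values are {0, 1, 13, 40}; there are 4 of them.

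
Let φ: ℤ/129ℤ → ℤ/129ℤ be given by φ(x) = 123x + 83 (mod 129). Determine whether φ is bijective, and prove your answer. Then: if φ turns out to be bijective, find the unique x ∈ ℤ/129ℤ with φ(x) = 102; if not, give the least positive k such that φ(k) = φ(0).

We have gcd(123, 129) = 3 > 1. Taking u = 0 and v = 43: φ(0) = 83 and φ(43) = 123·43 + 83 = 5372 ≡ 83 (mod 129).
So φ(0) = φ(43) while 0 ≠ 43, therefore φ is not injective, hence not bijective.
Since φ is not bijective, we find the least positive k with φ(k) = φ(0): this means 123k ≡ 0 (mod 129), i.e. 129 ∣ 123k. Since gcd(123, 129) = 3, dividing through by 3 this holds exactly when 43 ∣ 41k, and as gcd(41, 43) = 1, exactly when 43 ∣ k.
The smallest positive such k is 43.

43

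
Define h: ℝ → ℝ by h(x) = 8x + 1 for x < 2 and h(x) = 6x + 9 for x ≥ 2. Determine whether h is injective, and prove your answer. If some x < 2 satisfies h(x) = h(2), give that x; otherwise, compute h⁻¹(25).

8/3

Both pieces are strictly increasing (slopes 8 and 6), so each is injective on its own interval.
The left piece maps (−∞, 2) onto (−∞, 17); the right piece maps [2, ∞) onto [21, ∞).
These images are disjoint, so no value is attained by both pieces. Thus h is injective.
Because the two images are disjoint, no x < 2 has h(x) = h(2), so we compute h⁻¹(25): 25 lies in [21, ∞), so solve 6x + 9 = 25: x = (25 − 9)/6 = 8/3.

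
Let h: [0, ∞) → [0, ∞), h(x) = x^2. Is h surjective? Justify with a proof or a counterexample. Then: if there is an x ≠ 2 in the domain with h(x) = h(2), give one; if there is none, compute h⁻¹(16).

For any y ∈ [0, ∞), x = y^{1/2} ∈ [0, ∞) gives h(x) = y, so h is surjective.
Since x ↦ x^2 is strictly increasing on [0, ∞), it is injective there, so no x ≠ 2 in the domain has h(x) = h(2). We therefore compute h⁻¹(16) = 16^{1/2} = 4 (indeed 4^2 = 16).

4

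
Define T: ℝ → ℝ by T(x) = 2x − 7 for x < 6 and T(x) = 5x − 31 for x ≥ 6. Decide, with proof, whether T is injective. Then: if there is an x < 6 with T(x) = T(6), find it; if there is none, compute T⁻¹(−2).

Both pieces are strictly increasing (slopes 2 and 5), so each is injective on its own interval.
The left piece maps (−∞, 6) onto (−∞, 5); the right piece maps [6, ∞) onto [−1, ∞).
These images overlap. In particular T(6) = −1 (right piece), and solving 2x − 7 = −1 on the left piece gives x = 3 < 6.
So T(3) = T(6) with 3 ≠ 6, and T is not injective. This x = 3 is the requested value below 6.

3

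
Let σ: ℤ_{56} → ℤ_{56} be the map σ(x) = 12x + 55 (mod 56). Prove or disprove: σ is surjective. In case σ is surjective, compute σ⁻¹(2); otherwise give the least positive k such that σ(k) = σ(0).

Since gcd(12, 56) = 4, we have 12x ≡ 0 (mod 4) for all x, so σ(x) ≡ 3 (mod 4).
But 0 ≢ 3 (mod 4), so 0 ∈ ℤ_{56} has no preimage. Thus σ is not surjective.
Since σ is not surjective, we find the least positive k with σ(k) = σ(0): this means 12k ≡ 0 (mod 56), i.e. 56 ∣ 12k. Since gcd(12, 56) = 4, dividing through by 4 this holds exactly when 14 ∣ 3k, and as gcd(3, 14) = 1, exactly when 14 ∣ k.
The smallest positive such k is 14.

14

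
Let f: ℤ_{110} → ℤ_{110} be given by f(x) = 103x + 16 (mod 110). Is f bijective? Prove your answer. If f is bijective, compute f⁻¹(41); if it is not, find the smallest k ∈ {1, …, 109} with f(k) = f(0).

Recall: injectivity means: for all x_1, x_2 in the domain, f(x_1) = f(x_2) implies x_1 = x_2.
Suppose f(x_1) = f(x_2) in ℤ_{110}. Then 103x_1 + 16 ≡ 103x_2 + 16 (mod 110), therefore 103(x_1 − x_2) ≡ 0 (mod 110).
Since gcd(103, 110) = 1, 103 is invertible modulo 110, thus x_1 − x_2 ≡ 0 (mod 110), i.e. x_1 = x_2.
We now compute 103⁻¹ mod 110 explicitly. Euclid's algorithm: 110 = 1·103 + 7, 103 = 14·7 + 5, 7 = 1·5 + 2, 5 = 2·2 + 1; back-substituting gives 1 = 47·103 − 44·110, so 103⁻¹ ≡ 47 (mod 110).
For any y ∈ ℤ_{110}, x = 47(y − 16) mod 110 satisfies f(x) = 103·47(y − 16) + 16 ≡ y (since 103·47 ≡ 1 mod 110). So every y has a preimage.
Thus f is bijective.
Since f is bijective, we compute f⁻¹(41): solve 103x + 16 ≡ 41 (mod 110), i.e. 103x ≡ 25 (mod 110).
Multiplying by 103⁻¹ = 47 gives x ≡ 47·25 = 1175 = 10·110 + 75 ≡ 75 (mod 110).
Check: f(75) = 103·75 + 16 = 7741 = 70·110 + 41 ≡ 41 (mod 110).

75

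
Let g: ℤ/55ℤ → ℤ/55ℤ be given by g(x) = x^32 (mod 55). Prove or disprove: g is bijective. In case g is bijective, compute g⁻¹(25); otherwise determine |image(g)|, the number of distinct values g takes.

12

g(4): Repeated squaring mod 55: 4^1 ≡ 4, 4^2 ≡ 4² = 16, 4^4 ≡ 16² = 256 ≡ 36, 4^8 ≡ 36² = 1296 ≡ 31, 4^16 ≡ 31² = 961 ≡ 26, 4^32 ≡ 26² = 676 ≡ 16. So 4^32 ≡ 16 (mod 55).
g(7): Repeated squaring mod 55: 7^1 ≡ 7, 7^2 ≡ 7² = 49, 7^4 ≡ 49² = 2401 ≡ 36, 7^8 ≡ 36² = 1296 ≡ 31, 7^16 ≡ 31² = 961 ≡ 26, 7^32 ≡ 26² = 676 ≡ 16. So 7^32 ≡ 16 (mod 55).
So g(4) = g(7) = 16 while 4 ≠ 7, so g is not injective, hence not bijective.
Since g is not bijective, we determine |image(g)|. Computing x^32 mod 55 for each x (by repeated squaring, reducing mod 55 at every step), the values g(0), g(1), …, g(54) are: 0, 1, 26, 31, 16, 25, 36, 16, 31, 26, 45, 11, 1, 26, 31, 5, 36, 36, 16, 31, 15, 1, 11, 1, 26, 20, 16, 36, 36, 16, 20, 26, 1, 11, 1, 15, 31, 16, 36, 36, 5, 31, 26, 1, 11, 45, 26, 31, 16, 36, 25, 16, 31, 26, 1.
The distinct values are {0, 1, 5, 11, 15, 16, 20, 25, 26, 31, 36, 45}; there are 12 of them.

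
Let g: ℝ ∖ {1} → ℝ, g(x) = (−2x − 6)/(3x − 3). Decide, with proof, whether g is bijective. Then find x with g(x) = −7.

If g(x) = −2/3, cross-multiplying gives 3(−2x − 6) = −2(3x − 3), which simplifies to −18 = 6 — false.  So −2/3 has no preimage and g is not surjective.
Thus g is not bijective.
Solving g(x) = −7: cross-multiplying gives −2x − 6 = −7(3x − 3), which rearranges to 19x = 27, so x = 27/19.

27/19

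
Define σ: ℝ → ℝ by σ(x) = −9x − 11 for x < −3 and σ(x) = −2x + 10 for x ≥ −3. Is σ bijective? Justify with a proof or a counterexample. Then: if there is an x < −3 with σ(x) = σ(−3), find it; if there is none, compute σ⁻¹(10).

Both pieces are strictly decreasing (slopes −9 and −2), so each is injective on its own interval.
The left piece maps (−∞, −3) onto (16, ∞); the right piece maps [−3, ∞) onto (−∞, 16].
Since 16 = 16, the images partition ℝ: σ is injective and surjective, hence bijective.
Because the two images are disjoint, no x < −3 has σ(x) = σ(−3), so we compute σ⁻¹(10): 10 lies in (−∞, 16], so solve −2x + 10 = 10: x = (10 − 10)/(−2) = 0.

0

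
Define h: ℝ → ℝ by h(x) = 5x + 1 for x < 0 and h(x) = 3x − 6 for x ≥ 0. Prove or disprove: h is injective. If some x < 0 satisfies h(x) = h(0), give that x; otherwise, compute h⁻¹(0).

-7/5

Both pieces are strictly increasing (slopes 5 and 3), so each is injective on its own interval.
The left piece maps (−∞, 0) onto (−∞, 1); the right piece maps [0, ∞) onto [−6, ∞).
These images overlap. In particular h(0) = −6 (right piece), and solving 5x + 1 = −6 on the left piece gives x = −7/5 < 0.
So h(−7/5) = h(0) with −7/5 ≠ 0, and h is not injective. This x = −7/5 is the requested value below 0.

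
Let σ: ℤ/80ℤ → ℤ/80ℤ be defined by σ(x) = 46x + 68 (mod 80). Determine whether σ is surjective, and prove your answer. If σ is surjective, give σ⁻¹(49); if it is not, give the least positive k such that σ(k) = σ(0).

40

Since gcd(46, 80) = 2, we have 46x ≡ 0 (mod 2) for all x, so σ(x) ≡ 0 (mod 2).
But 1 ≢ 0 (mod 2), so 1 ∈ ℤ/80ℤ has no preimage. Therefore σ is not surjective.
Since σ is not surjective, we find the least positive k with σ(k) = σ(0): this means 46k ≡ 0 (mod 80), i.e. 80 ∣ 46k. Since gcd(46, 80) = 2, dividing through by 2 this holds exactly when 40 ∣ 23k, and as gcd(23, 40) = 1, exactly when 40 ∣ k.
The smallest positive such k is 40.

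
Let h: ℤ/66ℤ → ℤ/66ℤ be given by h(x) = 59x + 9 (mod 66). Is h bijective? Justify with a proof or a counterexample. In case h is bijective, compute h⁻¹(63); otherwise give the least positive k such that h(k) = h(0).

Recall that injectivity means: for all x_1, x_2 in the domain, h(x_1) = h(x_2) implies x_1 = x_2.
If h(x_1) = h(x_2), then 59x_1 ≡ 59x_2 (mod 66). Because gcd(59, 66) = 1, we may cancel 59 to get x_1 ≡ x_2 (mod 66).
We now compute 59⁻¹ mod 66 explicitly. Euclid's algorithm: 66 = 1·59 + 7, 59 = 8·7 + 3, 7 = 2·3 + 1; back-substituting gives 1 = 47·59 − 42·66, so 59⁻¹ ≡ 47 (mod 66).
For any y ∈ ℤ/66ℤ, x = 47(y − 9) mod 66 satisfies h(x) = 59·47(y − 9) + 9 ≡ y (since 59·47 ≡ 1 mod 66). So every y has a preimage.
Hence h is bijective.
Since h is bijective, we compute h⁻¹(63): solve 59x + 9 ≡ 63 (mod 66), i.e. 59x ≡ 54 (mod 66).
Multiplying by 59⁻¹ = 47 gives x ≡ 47·54 = 2538 = 38·66 + 30 ≡ 30 (mod 66).
Check: h(30) = 59·30 + 9 = 1779 = 26·66 + 63 ≡ 63 (mod 66).

30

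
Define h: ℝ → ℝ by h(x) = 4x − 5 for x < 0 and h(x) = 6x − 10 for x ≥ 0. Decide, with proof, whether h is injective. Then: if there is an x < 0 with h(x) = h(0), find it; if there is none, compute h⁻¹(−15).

Both pieces are strictly increasing (slopes 4 and 6), so each is injective on its own interval.
The left piece maps (−∞, 0) onto (−∞, −5); the right piece maps [0, ∞) onto [−10, ∞).
These images overlap. In particular h(0) = −10 (right piece), and solving 4x − 5 = −10 on the left piece gives x = −5/4 < 0.
So h(−5/4) = h(0) with −5/4 ≠ 0, and h is not injective. This x = −5/4 is the requested value below 0.

-5/4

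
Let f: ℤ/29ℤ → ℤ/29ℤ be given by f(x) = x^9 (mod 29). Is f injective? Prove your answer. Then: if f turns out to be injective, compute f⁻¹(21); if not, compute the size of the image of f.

3

Since 29 is prime, the nonzero elements of ℤ/29ℤ form a cyclic group of order 28.
As gcd(9, 28) = 1, raising to the 9th power is a bijection on this group: if s^9 ≡ t^9 then (st^{−1})^9 = 1, and the only element of order dividing gcd(9, 28) = 1 is 1, so s = t.
With f(0) = 0 this makes f injective on all of ℤ/29ℤ, hence bijective (finite equal-size domain and codomain). In particular f is injective.
Since f is injective, we find the preimage of 21. The inverse of x ↦ x^9 on (ℤ/29ℤ)^× is x ↦ x^25, because 9·25 = 225 = 8·28 + 1 ≡ 1 (mod 28) and x^{28} = 1 for x ≠ 0 (Fermat). So f⁻¹(21) = 21^25 mod 29.
Repeated squaring mod 29: 21^1 ≡ 21, 21^2 ≡ 21² = 441 ≡ 6, 21^4 ≡ 6² = 36 ≡ 7, 21^8 ≡ 7² = 49 ≡ 20, 21^16 ≡ 20² = 400 ≡ 23. Since 25 = 16 + 8 + 1, 21^25 ≡ 23·20·21: 23·20 = 460 ≡ 25, then 25·21 = 525 ≡ 3. So 21^25 ≡ 3 (mod 29).
Hence f⁻¹(21) = 3.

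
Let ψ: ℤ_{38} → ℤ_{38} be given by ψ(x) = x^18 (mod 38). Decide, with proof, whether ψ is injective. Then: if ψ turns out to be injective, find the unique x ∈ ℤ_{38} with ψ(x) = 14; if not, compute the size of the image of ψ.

ψ(1) = 1^18 = 1.
ψ(3): Repeated squaring mod 38: 3^1 ≡ 3, 3^2 ≡ 3² = 9, 3^4 ≡ 9² = 81 ≡ 5, 3^8 ≡ 5² = 25, 3^16 ≡ 25² = 625 ≡ 17. Since 18 = 16 + 2, 3^18 ≡ 17·9: 17·9 = 153 ≡ 1. So 3^18 ≡ 1 (mod 38).
So ψ(1) = ψ(3) = 1 while 1 ≠ 3, hence ψ is not injective.
Since ψ is not injective, we determine |image(ψ)|. Computing x^18 mod 38 for each x (by repeated squaring, reducing mod 38 at every step), the values ψ(0), ψ(1), …, ψ(37) are: 0, 1, 20, 1, 20, 1, 20, 1, 20, 1, 20, 1, 20, 1, 20, 1, 20, 1, 20, 19, 20, 1, 20, 1, 20, 1, 20, 1, 20, 1, 20, 1, 20, 1, 20, 1, 20, 1.
The distinct values are {0, 1, 19, 20}; there are 4 of them.

4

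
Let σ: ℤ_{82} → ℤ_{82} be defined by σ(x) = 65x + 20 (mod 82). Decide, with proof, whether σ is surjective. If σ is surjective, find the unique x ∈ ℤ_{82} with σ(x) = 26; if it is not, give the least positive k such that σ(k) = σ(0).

Since gcd(65, 82) = 1, 65 is invertible modulo 82. Euclid's algorithm: 82 = 1·65 + 17, 65 = 3·17 + 14, 17 = 1·14 + 3, 14 = 4·3 + 2, 3 = 1·2 + 1; back-substituting gives 1 = 53·65 − 42·82, so 65⁻¹ ≡ 53 (mod 82).
For any y ∈ ℤ_{82}, x = 53(y − 20) mod 82 satisfies σ(x) = 65·53(y − 20) + 20 ≡ y (since 65·53 ≡ 1 mod 82). So every y has a preimage.
So σ is surjective.
Since σ is surjective, we find σ⁻¹(26): we need 65x ≡ 26 − 20 ≡ 6 (mod 82). Using 65⁻¹ = 53: x ≡ 53·6 = 318 = 3·82 + 72, so x = 72.
Check: σ(72) = 65·72 + 20 = 4700 = 57·82 + 26 ≡ 26 (mod 82).

72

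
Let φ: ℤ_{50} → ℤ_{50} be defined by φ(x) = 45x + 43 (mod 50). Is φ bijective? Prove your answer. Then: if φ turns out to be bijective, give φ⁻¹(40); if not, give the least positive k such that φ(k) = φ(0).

10

By definition, φ is injective when φ(u) = φ(v) forces u = v.
We have gcd(45, 50) = 5 > 1. Taking u = 0 and v = 10: φ(0) = 43 and φ(10) = 45·10 + 43 = 493 ≡ 43 (mod 50).
So φ(0) = φ(10) while 0 ≠ 10, hence φ is not injective, hence not bijective.
Since φ is not bijective, we find the least positive k with φ(k) = φ(0): this means 45k ≡ 0 (mod 50), i.e. 50 ∣ 45k. Since gcd(45, 50) = 5, dividing through by 5 this holds exactly when 10 ∣ 9k, and as gcd(9, 10) = 1, exactly when 10 ∣ k.
The smallest positive such k is 10.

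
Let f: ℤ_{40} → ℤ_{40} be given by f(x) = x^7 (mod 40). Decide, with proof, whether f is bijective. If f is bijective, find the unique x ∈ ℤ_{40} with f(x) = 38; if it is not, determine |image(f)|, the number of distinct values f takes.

f(0) = 0^7 = 0.
f(10): Repeated squaring mod 40: 10^1 ≡ 10, 10^2 ≡ 10² = 100 ≡ 20, 10^4 ≡ 20² = 400 ≡ 0. Since 7 = 4 + 2 + 1, 10^7 ≡ 0·20·10: 0·20 = 0, then 0·10 = 0. So 10^7 ≡ 0 (mod 40).
So f(0) = f(10) = 0 while 0 ≠ 10, so f is not injective, hence not bijective.
Since f is not bijective, we determine |image(f)|. Computing x^7 mod 40 for each x (by repeated squaring, reducing mod 40 at every step), the values f(0), f(1), …, f(39) are: 0, 1, 8, 27, 24, 5, 16, 23, 32, 9, 0, 11, 8, 37, 24, 15, 16, 33, 32, 19, 0, 21, 8, 7, 24, 25, 16, 3, 32, 29, 0, 31, 8, 17, 24, 35, 16, 13, 32, 39.
The distinct values are {0, 1, 3, 5, 7, 8, 9, 11, 13, 15, 16, 17, 19, 21, 23, 24, 25, 27, 29, 31, 32, 33, 35, 37, 39}; there are 25 of them.

25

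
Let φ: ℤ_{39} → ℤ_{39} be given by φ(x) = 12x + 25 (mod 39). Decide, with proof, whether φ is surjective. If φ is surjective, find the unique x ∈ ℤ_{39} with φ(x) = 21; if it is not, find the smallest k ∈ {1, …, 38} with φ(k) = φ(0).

13

Since gcd(12, 39) = 3, we have 12x ≡ 0 (mod 3) for all x, so φ(x) ≡ 1 (mod 3).
But 0 ≢ 1 (mod 3), so 0 ∈ ℤ_{39} has no preimage. Thus φ is not surjective.
Since φ is not surjective, we find the least positive k with φ(k) = φ(0): this means 12k ≡ 0 (mod 39), i.e. 39 ∣ 12k. Since gcd(12, 39) = 3, dividing through by 3 this holds exactly when 13 ∣ 4k, and as gcd(4, 13) = 1, exactly when 13 ∣ k.
The smallest positive such k is 13.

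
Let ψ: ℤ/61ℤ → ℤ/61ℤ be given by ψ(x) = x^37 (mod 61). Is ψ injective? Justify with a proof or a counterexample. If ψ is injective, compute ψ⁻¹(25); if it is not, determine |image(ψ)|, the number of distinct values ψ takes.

57

Since 61 is prime, the nonzero elements of ℤ/61ℤ form a cyclic group of order 60.
As gcd(37, 60) = 1, raising to the 37th power is a bijection on this group: if u^37 ≡ v^37 then (uv^{−1})^37 = 1, and the only element of order dividing gcd(37, 60) = 1 is 1, so u = v.
With ψ(0) = 0 this makes ψ injective on all of ℤ/61ℤ, hence bijective (finite equal-size domain and codomain). In particular ψ is injective.
Since ψ is injective, we find the preimage of 25. The inverse of x ↦ x^37 on (ℤ/61ℤ)^× is x ↦ x^13, because 37·13 = 481 = 8·60 + 1 ≡ 1 (mod 60) and x^{60} = 1 for x ≠ 0 (Fermat). So ψ⁻¹(25) = 25^13 mod 61.
Repeated squaring mod 61: 25^1 ≡ 25, 25^2 ≡ 25² = 625 ≡ 15, 25^4 ≡ 15² = 225 ≡ 42, 25^8 ≡ 42² = 1764 ≡ 56. Since 13 = 8 + 4 + 1, 25^13 ≡ 56·42·25: 56·42 = 2352 ≡ 34, then 34·25 = 850 ≡ 57. So 25^13 ≡ 57 (mod 61).
Hence ψ⁻¹(25) = 57.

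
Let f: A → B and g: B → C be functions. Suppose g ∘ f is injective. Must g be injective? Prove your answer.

not injective

No. Take A = {0, 1}, B = {0, 1, 2, 3}, C = {0, 1, 2, 3}, f(a) = a for each a ∈ A, and g(b) = 2 if b ∈ {2, 3} else g(b) = b.
Then g ∘ f = f is injective (A ⊂ B and f is the inclusion), but g(2) = g(3) = 2 with 2 ≠ 3, so g is not injective.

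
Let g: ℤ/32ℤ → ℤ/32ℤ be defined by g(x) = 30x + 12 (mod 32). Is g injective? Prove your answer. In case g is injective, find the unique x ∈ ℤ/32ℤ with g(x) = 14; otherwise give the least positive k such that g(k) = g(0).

By definition, injectivity means: for all s, t in the domain, g(s) = g(t) implies s = t.
We have gcd(30, 32) = 2 > 1. Taking s = 0 and t = 16: g(0) = 12 and g(16) = 30·16 + 12 = 492 ≡ 12 (mod 32).
So g(0) = g(16) while 0 ≠ 16, so g is not injective.
Since g is not injective, we find the least positive k with g(k) = g(0): this means 30k ≡ 0 (mod 32), i.e. 32 ∣ 30k. Since gcd(30, 32) = 2, dividing through by 2 this holds exactly when 16 ∣ 15k, and as gcd(15, 16) = 1, exactly when 16 ∣ k.
The smallest positive such k is 16.

16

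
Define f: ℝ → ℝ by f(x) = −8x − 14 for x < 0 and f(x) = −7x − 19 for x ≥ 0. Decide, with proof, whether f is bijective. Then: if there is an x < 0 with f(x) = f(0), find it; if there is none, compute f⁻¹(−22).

3/7

Both pieces are strictly decreasing (slopes −8 and −7), so each is injective on its own interval.
The left piece maps (−∞, 0) onto (−14, ∞); the right piece maps [0, ∞) onto (−∞, −19].
The images leave a gap (−14 has no preimage), so f is not surjective, hence not bijective.
Because the two images are disjoint, no x < 0 has f(x) = f(0), so we compute f⁻¹(−22): −22 lies in (−∞, −19], so solve −7x − 19 = −22: x = (−22 + 19)/(−7) = 3/7.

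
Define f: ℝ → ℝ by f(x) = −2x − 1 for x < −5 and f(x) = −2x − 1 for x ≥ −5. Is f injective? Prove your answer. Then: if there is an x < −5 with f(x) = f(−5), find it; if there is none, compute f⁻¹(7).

Both pieces are strictly decreasing (slopes −2 and −2), so each is injective on its own interval.
The left piece maps (−∞, −5) onto (9, ∞); the right piece maps [−5, ∞) onto (−∞, 9].
These images are disjoint, so no value is attained by both pieces. Hence f is injective.
Because the two images are disjoint, no x < −5 has f(x) = f(−5), so we compute f⁻¹(7): 7 lies in (−∞, 9], so solve −2x − 1 = 7: x = (7 + 1)/(−2) = −4.

-4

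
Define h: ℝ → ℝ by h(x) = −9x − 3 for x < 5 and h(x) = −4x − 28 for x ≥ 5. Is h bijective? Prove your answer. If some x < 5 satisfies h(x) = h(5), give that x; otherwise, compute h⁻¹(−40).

37/9

Both pieces are strictly decreasing (slopes −9 and −4), so each is injective on its own interval.
The left piece maps (−∞, 5) onto (−48, ∞); the right piece maps [5, ∞) onto (−∞, −48].
Since −48 = −48, the images partition ℝ: h is injective and surjective, hence bijective.
Because the two images are disjoint, no x < 5 has h(x) = h(5), so we compute h⁻¹(−40): −40 lies in (−48, ∞), so solve −9x − 3 = −40: x = (−40 + 3)/(−9) = 37/9.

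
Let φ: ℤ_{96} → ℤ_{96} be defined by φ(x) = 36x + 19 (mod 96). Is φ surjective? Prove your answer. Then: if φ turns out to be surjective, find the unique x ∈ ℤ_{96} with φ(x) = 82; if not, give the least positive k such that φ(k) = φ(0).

Since gcd(36, 96) = 12, we have 36x ≡ 0 (mod 12) for all x, so φ(x) ≡ 7 (mod 12).
But 0 ≢ 7 (mod 12), so 0 ∈ ℤ_{96} has no preimage. Hence φ is not surjective.
Since φ is not surjective, we find the least positive k with φ(k) = φ(0): this means 36k ≡ 0 (mod 96), i.e. 96 ∣ 36k. Since gcd(36, 96) = 12, dividing through by 12 this holds exactly when 8 ∣ 3k, and as gcd(3, 8) = 1, exactly when 8 ∣ k.
The smallest positive such k is 8.

8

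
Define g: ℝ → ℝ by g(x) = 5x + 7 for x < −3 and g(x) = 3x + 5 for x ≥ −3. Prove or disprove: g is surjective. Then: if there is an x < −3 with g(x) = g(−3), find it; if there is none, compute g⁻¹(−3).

Both pieces are strictly increasing (slopes 5 and 3), so each is injective on its own interval.
The left piece maps (−∞, −3) onto (−∞, −8); the right piece maps [−3, ∞) onto [−4, ∞).
The union (−∞, −8) ∪ [−4, ∞) omits the interval between −8 and −4; in particular −8 has no preimage. So g is not surjective.
Because the two images are disjoint, no x < −3 has g(x) = g(−3), so we compute g⁻¹(−3): −3 lies in [−4, ∞), so solve 3x + 5 = −3: x = (−3 − 5)/3 = −8/3.

-8/3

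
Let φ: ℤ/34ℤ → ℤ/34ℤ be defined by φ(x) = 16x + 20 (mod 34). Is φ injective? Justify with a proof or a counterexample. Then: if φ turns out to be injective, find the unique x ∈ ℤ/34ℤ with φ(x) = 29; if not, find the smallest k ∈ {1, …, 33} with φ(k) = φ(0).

By definition, φ is injective when φ(u) = φ(v) forces u = v.
We have gcd(16, 34) = 2 > 1. Taking u = 0 and v = 17: φ(0) = 20 and φ(17) = 16·17 + 20 = 292 ≡ 20 (mod 34).
So φ(0) = φ(17) while 0 ≠ 17, so φ is not injective.
Since φ is not injective, we find the least positive k with φ(k) = φ(0): this means 16k ≡ 0 (mod 34), i.e. 34 ∣ 16k. Since gcd(16, 34) = 2, dividing through by 2 this holds exactly when 17 ∣ 8k, and as gcd(8, 17) = 1, exactly when 17 ∣ k.
The smallest positive such k is 17.

17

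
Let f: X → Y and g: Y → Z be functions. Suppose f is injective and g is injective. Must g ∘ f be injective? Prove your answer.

Suppose (g ∘ f)(u) = (g ∘ f)(v), i.e. g(f(u)) = g(f(v)).
Since g is injective, f(u) = f(v). Since f is injective, u = v. Hence g ∘ f is injective.

injective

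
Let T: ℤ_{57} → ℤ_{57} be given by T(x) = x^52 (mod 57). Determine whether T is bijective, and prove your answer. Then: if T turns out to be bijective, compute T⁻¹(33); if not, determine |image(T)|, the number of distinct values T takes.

20

T(8): Repeated squaring mod 57: 8^1 ≡ 8, 8^2 ≡ 8² = 64 ≡ 7, 8^4 ≡ 7² = 49, 8^8 ≡ 49² = 2401 ≡ 7, 8^16 ≡ 7² = 49, 8^32 ≡ 49² = 2401 ≡ 7. Since 52 = 32 + 16 + 4, 8^52 ≡ 7·49·49: 7·49 = 343 ≡ 1, then 1·49 = 49. So 8^52 ≡ 49 (mod 57).
T(11): Repeated squaring mod 57: 11^1 ≡ 11, 11^2 ≡ 11² = 121 ≡ 7, 11^4 ≡ 7² = 49, 11^8 ≡ 49² = 2401 ≡ 7, 11^16 ≡ 7² = 49, 11^32 ≡ 49² = 2401 ≡ 7. Since 52 = 32 + 16 + 4, 11^52 ≡ 7·49·49: 7·49 = 343 ≡ 1, then 1·49 = 49. So 11^52 ≡ 49 (mod 57).
So T(8) = T(11) = 49 while 8 ≠ 11, thus T is not injective, hence not bijective.
Since T is not bijective, we determine |image(T)|. Computing x^52 mod 57 for each x (by repeated squaring, reducing mod 57 at every step), the values T(0), T(1), …, T(56) are: 0, 1, 43, 36, 25, 16, 9, 7, 49, 42, 4, 49, 45, 28, 16, 6, 55, 43, 39, 19, 1, 24, 55, 25, 54, 28, 7, 30, 4, 4, 30, 7, 28, 54, 25, 55, 24, 1, 19, 39, 43, 55, 6, 16, 28, 45, 49, 4, 42, 49, 7, 9, 16, 25, 36, 43, 1.
The distinct values are {0, 1, 4, 6, 7, 9, 16, 19, 24, 25, 28, 30, 36, 39, 42, 43, 45, 49, 54, 55}; there are 20 of them.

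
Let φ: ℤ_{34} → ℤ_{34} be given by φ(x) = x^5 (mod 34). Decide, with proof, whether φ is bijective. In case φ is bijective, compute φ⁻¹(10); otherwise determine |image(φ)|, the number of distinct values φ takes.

Computing x^5 mod 34 for each x (by repeated squaring, reducing mod 34 at every step), the values φ(0), φ(1), …, φ(33) are: 0, 1, 32, 5, 4, 31, 24, 11, 26, 25, 6, 27, 20, 13, 12, 19, 16, 17, 18, 15, 22, 21, 14, 7, 28, 9, 8, 23, 10, 3, 30, 29, 2, 33.
Every element of ℤ_{34} appears exactly once in this list, so φ is a bijection, and in particular bijective.
Since φ is bijective, we read off the preimage of 10 from the same table: φ(28) = 10, so φ⁻¹(10) = 28.

28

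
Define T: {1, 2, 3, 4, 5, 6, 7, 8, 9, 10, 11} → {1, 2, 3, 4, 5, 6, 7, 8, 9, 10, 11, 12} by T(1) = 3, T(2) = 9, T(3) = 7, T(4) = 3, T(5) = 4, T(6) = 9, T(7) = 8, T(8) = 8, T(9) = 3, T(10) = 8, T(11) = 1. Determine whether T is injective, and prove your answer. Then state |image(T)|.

T(1) = 3 = T(4) with 1 ≠ 4, so T is not injective.
The image of T is {1, 3, 4, 7, 8, 9}, which has 6 elements.

6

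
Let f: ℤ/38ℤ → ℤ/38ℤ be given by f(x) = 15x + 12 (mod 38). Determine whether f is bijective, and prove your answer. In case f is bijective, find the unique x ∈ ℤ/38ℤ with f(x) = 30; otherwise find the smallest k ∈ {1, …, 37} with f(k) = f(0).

Suppose f(x_1) = f(x_2) in ℤ/38ℤ. Then 15x_1 + 12 ≡ 15x_2 + 12 (mod 38), so 15(x_1 − x_2) ≡ 0 (mod 38).
Since gcd(15, 38) = 1, 15 is invertible modulo 38, therefore x_1 − x_2 ≡ 0 (mod 38), i.e. x_1 = x_2.
We now compute 15⁻¹ mod 38 explicitly. Euclid's algorithm: 38 = 2·15 + 8, 15 = 1·8 + 7, 8 = 1·7 + 1; back-substituting gives 1 = 33·15 − 13·38, so 15⁻¹ ≡ 33 (mod 38).
For any y ∈ ℤ/38ℤ, x = 33(y − 12) mod 38 satisfies f(x) = 15·33(y − 12) + 12 ≡ y (since 15·33 ≡ 1 mod 38). So every y has a preimage.
Therefore f is bijective.
Since f is bijective, we compute f⁻¹(30): solve 15x + 12 ≡ 30 (mod 38), i.e. 15x ≡ 18 (mod 38).
Multiplying by 15⁻¹ = 33 gives x ≡ 33·18 = 594 = 15·38 + 24 ≡ 24 (mod 38).
Check: f(24) = 15·24 + 12 = 372 = 9·38 + 30 ≡ 30 (mod 38).

24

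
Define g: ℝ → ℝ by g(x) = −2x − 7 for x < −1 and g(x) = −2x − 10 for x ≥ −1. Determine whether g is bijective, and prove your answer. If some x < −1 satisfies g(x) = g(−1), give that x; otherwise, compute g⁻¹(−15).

Both pieces are strictly decreasing (slopes −2 and −2), so each is injective on its own interval.
The left piece maps (−∞, −1) onto (−5, ∞); the right piece maps [−1, ∞) onto (−∞, −8].
The images leave a gap (−5 has no preimage), so g is not surjective, hence not bijective.
Because the two images are disjoint, no x < −1 has g(x) = g(−1), so we compute g⁻¹(−15): −15 lies in (−∞, −8], so solve −2x − 10 = −15: x = (−15 + 10)/(−2) = 5/2.

5/2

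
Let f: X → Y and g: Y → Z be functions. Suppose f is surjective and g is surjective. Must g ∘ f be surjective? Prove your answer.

surjective

Let c ∈ Z. Since g is surjective, there is b ∈ Y with g(b) = c. Since f is surjective, there is a ∈ X with f(a) = b.
Then (g ∘ f)(a) = g(b) = c. So g ∘ f is surjective.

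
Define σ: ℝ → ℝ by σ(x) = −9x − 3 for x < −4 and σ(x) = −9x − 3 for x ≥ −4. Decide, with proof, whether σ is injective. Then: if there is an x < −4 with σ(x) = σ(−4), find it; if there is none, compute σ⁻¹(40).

-43/9

Both pieces are strictly decreasing (slopes −9 and −9), so each is injective on its own interval.
The left piece maps (−∞, −4) onto (33, ∞); the right piece maps [−4, ∞) onto (−∞, 33].
These images are disjoint, so no value is attained by both pieces. Thus σ is injective.
Because the two images are disjoint, no x < −4 has σ(x) = σ(−4), so we compute σ⁻¹(40): 40 lies in (33, ∞), so solve −9x − 3 = 40: x = (40 + 3)/(−9) = −43/9.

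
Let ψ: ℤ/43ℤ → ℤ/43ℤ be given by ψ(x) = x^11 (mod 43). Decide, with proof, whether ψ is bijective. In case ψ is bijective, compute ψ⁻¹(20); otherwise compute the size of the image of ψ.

Since 43 is prime, the nonzero elements of ℤ/43ℤ form a cyclic group of order 42.
As gcd(11, 42) = 1, raising to the 11th power is a bijection on this group: if a^11 ≡ b^11 then (ab^{−1})^11 = 1, and the only element of order dividing gcd(11, 42) = 1 is 1, so a = b.
With ψ(0) = 0 this makes ψ injective on all of ℤ/43ℤ, hence bijective (finite equal-size domain and codomain). In particular ψ is bijective.
Since ψ is bijective, we find the preimage of 20. The inverse of x ↦ x^11 on (ℤ/43ℤ)^× is x ↦ x^23, because 11·23 = 253 = 6·42 + 1 ≡ 1 (mod 42) and x^{42} = 1 for x ≠ 0 (Fermat). So ψ⁻¹(20) = 20^23 mod 43.
Repeated squaring mod 43: 20^1 ≡ 20, 20^2 ≡ 20² = 400 ≡ 13, 20^4 ≡ 13² = 169 ≡ 40, 20^8 ≡ 40² = 1600 ≡ 9, 20^16 ≡ 9² = 81 ≡ 38. Since 23 = 16 + 4 + 2 + 1, 20^23 ≡ 38·40·13·20: 38·40 = 1520 ≡ 15, then 15·13 = 195 ≡ 23, then 23·20 = 460 ≡ 30. So 20^23 ≡ 30 (mod 43).
Hence ψ⁻¹(20) = 30.

30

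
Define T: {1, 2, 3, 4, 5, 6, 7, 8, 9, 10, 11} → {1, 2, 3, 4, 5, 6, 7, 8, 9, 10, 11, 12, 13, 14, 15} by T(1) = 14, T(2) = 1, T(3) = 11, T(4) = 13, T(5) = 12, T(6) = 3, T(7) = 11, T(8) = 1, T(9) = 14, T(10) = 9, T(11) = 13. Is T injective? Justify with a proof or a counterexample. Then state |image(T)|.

7

T(3) = 11 = T(7) with 3 ≠ 7, so T is not injective.
The image of T is {1, 3, 9, 11, 12, 13, 14}, which has 7 elements.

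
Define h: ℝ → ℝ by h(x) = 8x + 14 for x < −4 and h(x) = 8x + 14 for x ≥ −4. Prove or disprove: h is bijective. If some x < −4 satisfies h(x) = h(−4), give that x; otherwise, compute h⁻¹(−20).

Both pieces are strictly increasing (slopes 8 and 8), so each is injective on its own interval.
The left piece maps (−∞, −4) onto (−∞, −18); the right piece maps [−4, ∞) onto [−18, ∞).
Since −18 = −18, the images partition ℝ: h is injective and surjective, hence bijective.
Because the two images are disjoint, no x < −4 has h(x) = h(−4), so we compute h⁻¹(−20): −20 lies in (−∞, −18), so solve 8x + 14 = −20: x = (−20 − 14)/8 = −17/4.

-17/4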